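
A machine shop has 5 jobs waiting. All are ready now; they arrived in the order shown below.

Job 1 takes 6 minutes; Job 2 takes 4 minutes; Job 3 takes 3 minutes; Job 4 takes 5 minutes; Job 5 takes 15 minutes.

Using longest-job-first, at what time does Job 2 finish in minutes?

LPT (decreasing processing time): Job 5 Job 1 Job 4 Job 2 Job 3.
Job 5: 0→15
Job 1: 15→21
Job 4: 21→26
Job 2: 26→30

30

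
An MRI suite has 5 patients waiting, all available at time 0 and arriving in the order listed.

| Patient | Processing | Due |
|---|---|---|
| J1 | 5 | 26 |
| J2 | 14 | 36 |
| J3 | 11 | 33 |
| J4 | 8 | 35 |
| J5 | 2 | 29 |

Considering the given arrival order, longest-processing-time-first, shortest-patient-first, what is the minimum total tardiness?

FIFO (arrival order): J1 J2 J3 J4 J5.
J1: 0→5, due 26, tardiness 0
J2: 5→19, due 36, tardiness 0
J3: 19→30, due 33, tardiness 0
J4: 30→38, due 35, tardiness 3
J5: 38→40, due 29, tardiness 11
Sum = 0+0+0+3+11 = 14.
LPT (decreasing processing time): J2 J3 J4 J1 J5.
J2: 0→14, due 36, tardiness 0
J3: 14→25, due 33, tardiness 0
J4: 25→33, due 35, tardiness 0
J1: 33→38, due 26, tardiness 12
J5: 38→40, due 29, tardiness 11
Sum = 0+0+0+12+11 = 23.
SPT (increasing processing time): J5 J1 J4 J3 J2.
J5: 0→2, due 29, tardiness 0
J1: 2→7, due 26, tardiness 0
J4: 7→15, due 35, tardiness 0
J3: 15→26, due 33, tardiness 0
J2: 26→40, due 36, tardiness 4
Sum = 0+0+0+0+4 = 4.
FIFO 14, LPT 23, SPT 4 → minimum 4.

4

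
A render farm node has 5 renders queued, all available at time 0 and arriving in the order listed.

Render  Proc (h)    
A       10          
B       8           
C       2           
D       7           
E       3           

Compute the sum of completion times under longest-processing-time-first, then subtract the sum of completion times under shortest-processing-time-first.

LPT (decreasing processing time): A B D E C.
A: 0→10
B: 10→18
D: 18→25
E: 25→28
C: 28→30
Sum = 10+18+25+28+30 = 111.
SPT (increasing processing time): C E D B A.
C: 0→2
E: 2→5
D: 5→12
B: 12→20
A: 20→30
Sum = 2+5+12+20+30 = 69.
Difference = 111 − 69 = 42.

42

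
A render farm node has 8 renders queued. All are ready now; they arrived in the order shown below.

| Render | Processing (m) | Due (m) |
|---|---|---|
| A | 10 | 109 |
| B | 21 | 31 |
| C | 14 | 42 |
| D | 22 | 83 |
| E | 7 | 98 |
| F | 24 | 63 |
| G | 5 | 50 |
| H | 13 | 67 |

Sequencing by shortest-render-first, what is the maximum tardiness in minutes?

SPT (increasing processing time): G E A H C B D F.
G: 0→5, due 50, tardiness 0
E: 5→12, due 98, tardiness 0
A: 12→22, due 109, tardiness 0
H: 22→35, due 67, tardiness 0
C: 35→49, due 42, tardiness 7
B: 49→70, due 31, tardiness 39
D: 70→92, due 83, tardiness 9
F: 92→116, due 63, tardiness 53
Maximum = 53.

53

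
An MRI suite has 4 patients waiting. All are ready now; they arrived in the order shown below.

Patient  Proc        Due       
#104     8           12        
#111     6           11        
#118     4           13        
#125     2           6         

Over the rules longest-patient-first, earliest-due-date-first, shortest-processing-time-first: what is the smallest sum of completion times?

LPT (decreasing processing time): #104 #111 #118 #125.
#104: 0→8
#111: 8→14
#118: 14→18
#125: 18→20
Sum = 8+14+18+20 = 60.
EDD (increasing due date): #125 #111 #104 #118.
#125: 0→2
#111: 2→8
#104: 8→16
#118: 16→20
Sum = 2+8+16+20 = 46.
SPT (increasing processing time): #125 #118 #111 #104.
#125: 0→2
#118: 2→6
#111: 6→12
#104: 12→20
Sum = 2+6+12+20 = 40.
LPT 60, EDD 46, SPT 40 → minimum 40.

40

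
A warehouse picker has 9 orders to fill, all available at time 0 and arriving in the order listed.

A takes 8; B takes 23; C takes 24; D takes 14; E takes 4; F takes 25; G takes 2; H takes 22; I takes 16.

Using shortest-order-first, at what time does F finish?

138

SPT (increasing processing time): G E A D I H B C F.
G: 0→2
E: 2→6
A: 6→14
D: 14→28
I: 28→44
H: 44→66
B: 66→89
C: 89→113
F: 113→138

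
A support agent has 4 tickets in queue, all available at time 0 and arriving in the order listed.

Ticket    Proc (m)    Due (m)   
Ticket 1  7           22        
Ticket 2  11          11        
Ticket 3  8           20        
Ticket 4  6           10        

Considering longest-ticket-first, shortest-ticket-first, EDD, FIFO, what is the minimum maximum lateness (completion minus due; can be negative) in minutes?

LPT (decreasing processing time): Ticket 2 Ticket 3 Ticket 1 Ticket 4.
Ticket 2: 0→11, due 11, lateness 0
Ticket 3: 11→19, due 20, lateness -1
Ticket 1: 19→26, due 22, lateness 4
Ticket 4: 26→32, due 10, lateness 22
Maximum = 22.
SPT (increasing processing time): Ticket 4 Ticket 1 Ticket 3 Ticket 2.
Ticket 4: 0→6, due 10, lateness -4
Ticket 1: 6→13, due 22, lateness -9
Ticket 3: 13→21, due 20, lateness 1
Ticket 2: 21→32, due 11, lateness 21
Maximum = 21.
EDD (increasing due date): Ticket 4 Ticket 2 Ticket 3 Ticket 1.
Ticket 4: 0→6, due 10, lateness -4
Ticket 2: 6→17, due 11, lateness 6
Ticket 3: 17→25, due 20, lateness 5
Ticket 1: 25→32, due 22, lateness 10
Maximum = 10.
FIFO (arrival order): Ticket 1 Ticket 2 Ticket 3 Ticket 4.
Ticket 1: 0→7, due 22, lateness -15
Ticket 2: 7→18, due 11, lateness 7
Ticket 3: 18→26, due 20, lateness 6
Ticket 4: 26→32, due 10, lateness 22
Maximum = 22.
LPT 22, SPT 21, EDD 10, FIFO 22 → minimum 10.

10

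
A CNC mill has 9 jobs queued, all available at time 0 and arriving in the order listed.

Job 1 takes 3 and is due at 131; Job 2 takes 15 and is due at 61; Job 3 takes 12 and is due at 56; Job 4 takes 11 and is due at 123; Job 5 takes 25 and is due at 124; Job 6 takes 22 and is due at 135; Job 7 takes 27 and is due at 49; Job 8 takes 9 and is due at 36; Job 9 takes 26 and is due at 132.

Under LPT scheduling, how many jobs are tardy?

LPT (decreasing processing time): Job 7 Job 9 Job 5 Job 6 Job 2 Job 3 Job 4 Job 8 Job 1.
Job 7: 0→27, due 49, tardiness 0
Job 9: 27→53, due 132, tardiness 0
Job 5: 53→78, due 124, tardiness 0
Job 6: 78→100, due 135, tardiness 0
Job 2: 100→115, due 61, tardiness 54
Job 3: 115→127, due 56, tardiness 71
Job 4: 127→138, due 123, tardiness 15
Job 8: 138→147, due 36, tardiness 111
Job 1: 147→150, due 131, tardiness 19
Late jobs: 5.

5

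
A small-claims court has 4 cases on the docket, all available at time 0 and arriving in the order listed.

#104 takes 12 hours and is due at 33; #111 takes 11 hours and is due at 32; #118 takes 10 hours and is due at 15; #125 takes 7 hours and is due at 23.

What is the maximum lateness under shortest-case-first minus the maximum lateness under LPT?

SPT (increasing processing time): #125 #118 #111 #104.
#125: 0→7, due 23, lateness -16
#118: 7→17, due 15, lateness 2
#111: 17→28, due 32, lateness -4
#104: 28→40, due 33, lateness 7
Maximum = 7.
LPT (decreasing processing time): #104 #111 #118 #125.
#104: 0→12, due 33, lateness -21
#111: 12→23, due 32, lateness -9
#118: 23→33, due 15, lateness 18
#125: 33→40, due 23, lateness 17
Maximum = 18.
Difference = 7 − 18 = -11.

-11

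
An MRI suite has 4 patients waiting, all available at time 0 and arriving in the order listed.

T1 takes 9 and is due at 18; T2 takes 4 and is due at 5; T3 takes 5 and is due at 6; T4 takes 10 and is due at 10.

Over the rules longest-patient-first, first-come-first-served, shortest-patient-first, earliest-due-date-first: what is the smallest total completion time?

LPT (decreasing processing time): T4 T1 T3 T2.
T4: 0→10
T1: 10→19
T3: 19→24
T2: 24→28
Sum = 10+19+24+28 = 81.
FIFO (arrival order): T1 T2 T3 T4.
T1: 0→9
T2: 9→13
T3: 13→18
T4: 18→28
Sum = 9+13+18+28 = 68.
SPT (increasing processing time): T2 T3 T1 T4.
T2: 0→4
T3: 4→9
T1: 9→18
T4: 18→28
Sum = 4+9+18+28 = 59.
EDD (increasing due date): T2 T3 T4 T1.
T2: 0→4
T3: 4→9
T4: 9→19
T1: 19→28
Sum = 4+9+19+28 = 60.
LPT 81, FIFO 68, SPT 59, EDD 60 → minimum 59.

59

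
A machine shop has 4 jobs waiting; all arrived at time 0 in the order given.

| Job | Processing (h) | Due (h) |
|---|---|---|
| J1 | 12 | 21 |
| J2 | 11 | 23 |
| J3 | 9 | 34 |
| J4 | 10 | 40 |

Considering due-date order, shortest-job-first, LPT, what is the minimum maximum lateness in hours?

2

EDD (increasing due date): J1 J2 J3 J4.
J1: 0→12, due 21, lateness -9
J2: 12→23, due 23, lateness 0
J3: 23→32, due 34, lateness -2
J4: 32→42, due 40, lateness 2
Maximum = 2.
SPT (increasing processing time): J3 J4 J2 J1.
J3: 0→9, due 34, lateness -25
J4: 9→19, due 40, lateness -21
J2: 19→30, due 23, lateness 7
J1: 30→42, due 21, lateness 21
Maximum = 21.
LPT (decreasing processing time): J1 J2 J4 J3.
J1: 0→12, due 21, lateness -9
J2: 12→23, due 23, lateness 0
J4: 23→33, due 40, lateness -7
J3: 33→42, due 34, lateness 8
Maximum = 8.
EDD 2, SPT 21, LPT 8 → minimum 2.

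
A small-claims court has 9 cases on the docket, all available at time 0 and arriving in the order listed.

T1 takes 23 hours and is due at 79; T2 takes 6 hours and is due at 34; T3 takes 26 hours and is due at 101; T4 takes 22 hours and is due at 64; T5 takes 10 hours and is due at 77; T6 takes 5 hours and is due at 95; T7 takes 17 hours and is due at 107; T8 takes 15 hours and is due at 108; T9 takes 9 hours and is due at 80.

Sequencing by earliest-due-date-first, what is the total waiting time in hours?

EDD (increasing due date): T2 T4 T5 T1 T9 T6 T3 T7 T8.
T2: waits 0, runs 0→6
T4: waits 6, runs 6→28
T5: waits 28, runs 28→38
T1: waits 38, runs 38→61
T9: waits 61, runs 61→70
T6: waits 70, runs 70→75
T3: waits 75, runs 75→101
T7: waits 101, runs 101→118
T8: waits 118, runs 118→133
Sum = 0+6+28+38+61+70+75+101+118 = 497.

497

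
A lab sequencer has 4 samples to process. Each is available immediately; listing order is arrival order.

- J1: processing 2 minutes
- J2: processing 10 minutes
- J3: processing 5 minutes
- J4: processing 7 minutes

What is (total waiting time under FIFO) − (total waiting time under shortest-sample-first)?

FIFO (arrival order): J1 J2 J3 J4.
J1: waits 0, runs 0→2
J2: waits 2, runs 2→12
J3: waits 12, runs 12→17
J4: waits 17, runs 17→24
Sum = 0+2+12+17 = 31.
SPT (increasing processing time): J1 J3 J4 J2.
J1: waits 0, runs 0→2
J3: waits 2, runs 2→7
J4: waits 7, runs 7→14
J2: waits 14, runs 14→24
Sum = 0+2+7+14 = 23.
Difference = 31 − 23 = 8.

8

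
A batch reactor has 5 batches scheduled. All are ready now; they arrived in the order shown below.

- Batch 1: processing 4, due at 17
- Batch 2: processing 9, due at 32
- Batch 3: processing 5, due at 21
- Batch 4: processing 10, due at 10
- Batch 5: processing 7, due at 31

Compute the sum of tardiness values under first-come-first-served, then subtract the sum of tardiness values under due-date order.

FIFO (arrival order): Batch 1 Batch 2 Batch 3 Batch 4 Batch 5.
Batch 1: 0→4, due 17, tardiness 0
Batch 2: 4→13, due 32, tardiness 0
Batch 3: 13→18, due 21, tardiness 0
Batch 4: 18→28, due 10, tardiness 18
Batch 5: 28→35, due 31, tardiness 4
Sum = 0+0+0+18+4 = 22.
EDD (increasing due date): Batch 4 Batch 1 Batch 3 Batch 5 Batch 2.
Batch 4: 0→10, due 10, tardiness 0
Batch 1: 10→14, due 17, tardiness 0
Batch 3: 14→19, due 21, tardiness 0
Batch 5: 19→26, due 31, tardiness 0
Batch 2: 26→35, due 32, tardiness 3
Sum = 0+0+0+0+3 = 3.
Difference = 22 − 3 = 19.

19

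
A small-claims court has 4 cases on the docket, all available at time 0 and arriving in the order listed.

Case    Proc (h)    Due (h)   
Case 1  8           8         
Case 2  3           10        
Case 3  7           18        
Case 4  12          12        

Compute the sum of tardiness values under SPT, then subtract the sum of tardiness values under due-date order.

SPT (increasing processing time): Case 2 Case 3 Case 1 Case 4.
Case 2: 0→3, due 10, tardiness 0
Case 3: 3→10, due 18, tardiness 0
Case 1: 10→18, due 8, tardiness 10
Case 4: 18→30, due 12, tardiness 18
Sum = 0+0+10+18 = 28.
EDD (increasing due date): Case 1 Case 2 Case 4 Case 3.
Case 1: 0→8, due 8, tardiness 0
Case 2: 8→11, due 10, tardiness 1
Case 4: 11→23, due 12, tardiness 11
Case 3: 23→30, due 18, tardiness 12
Sum = 0+1+11+12 = 24.
Difference = 28 − 24 = 4.

4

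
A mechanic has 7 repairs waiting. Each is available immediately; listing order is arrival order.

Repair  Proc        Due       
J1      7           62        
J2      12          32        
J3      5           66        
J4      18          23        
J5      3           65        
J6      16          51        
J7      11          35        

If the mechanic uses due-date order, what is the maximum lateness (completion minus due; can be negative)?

EDD (increasing due date): J4 J2 J7 J6 J1 J5 J3.
J4: 0→18, due 23, lateness -5
J2: 18→30, due 32, lateness -2
J7: 30→41, due 35, lateness 6
J6: 41→57, due 51, lateness 6
J1: 57→64, due 62, lateness 2
J5: 64→67, due 65, lateness 2
J3: 67→72, due 66, lateness 6
Maximum = 6.

6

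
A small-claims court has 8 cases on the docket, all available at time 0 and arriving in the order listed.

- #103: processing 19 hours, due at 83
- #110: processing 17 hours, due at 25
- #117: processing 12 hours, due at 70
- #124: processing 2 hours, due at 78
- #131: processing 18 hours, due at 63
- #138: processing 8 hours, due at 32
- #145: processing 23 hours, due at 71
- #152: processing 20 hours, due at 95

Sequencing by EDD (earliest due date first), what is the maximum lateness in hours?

24

EDD (increasing due date): #110 #138 #131 #117 #145 #124 #103 #152.
#110: 0→17, due 25, lateness -8
#138: 17→25, due 32, lateness -7
#131: 25→43, due 63, lateness -20
#117: 43→55, due 70, lateness -15
#145: 55→78, due 71, lateness 7
#124: 78→80, due 78, lateness 2
#103: 80→99, due 83, lateness 16
#152: 99→119, due 95, lateness 24
Maximum = 24.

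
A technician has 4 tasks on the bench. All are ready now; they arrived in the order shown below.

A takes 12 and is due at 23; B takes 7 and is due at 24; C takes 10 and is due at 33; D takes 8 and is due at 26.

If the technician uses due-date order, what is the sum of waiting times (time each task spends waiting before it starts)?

EDD (increasing due date): A B D C.
A: waits 0, runs 0→12
B: waits 12, runs 12→19
D: waits 19, runs 19→27
C: waits 27, runs 27→37
Sum = 0+12+19+27 = 58.

58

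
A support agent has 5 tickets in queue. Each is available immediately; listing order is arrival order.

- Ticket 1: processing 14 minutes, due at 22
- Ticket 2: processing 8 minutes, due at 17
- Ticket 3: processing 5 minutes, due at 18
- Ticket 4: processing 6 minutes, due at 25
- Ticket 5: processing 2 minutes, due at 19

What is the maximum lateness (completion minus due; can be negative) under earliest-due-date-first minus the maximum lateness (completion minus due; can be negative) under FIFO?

-6

EDD (increasing due date): Ticket 2 Ticket 3 Ticket 5 Ticket 1 Ticket 4.
Ticket 2: 0→8, due 17, lateness -9
Ticket 3: 8→13, due 18, lateness -5
Ticket 5: 13→15, due 19, lateness -4
Ticket 1: 15→29, due 22, lateness 7
Ticket 4: 29→35, due 25, lateness 10
Maximum = 10.
FIFO (arrival order): Ticket 1 Ticket 2 Ticket 3 Ticket 4 Ticket 5.
Ticket 1: 0→14, due 22, lateness -8
Ticket 2: 14→22, due 17, lateness 5
Ticket 3: 22→27, due 18, lateness 9
Ticket 4: 27→33, due 25, lateness 8
Ticket 5: 33→35, due 19, lateness 16
Maximum = 16.
Difference = 10 − 16 = -6.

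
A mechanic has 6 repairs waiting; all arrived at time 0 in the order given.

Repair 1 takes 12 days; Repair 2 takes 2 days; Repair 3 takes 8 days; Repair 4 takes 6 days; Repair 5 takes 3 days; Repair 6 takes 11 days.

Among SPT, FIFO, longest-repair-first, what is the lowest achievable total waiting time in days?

67

SPT (increasing processing time): Repair 2 Repair 5 Repair 4 Repair 3 Repair 6 Repair 1.
Repair 2: waits 0, runs 0→2
Repair 5: waits 2, runs 2→5
Repair 4: waits 5, runs 5→11
Repair 3: waits 11, runs 11→19
Repair 6: waits 19, runs 19→30
Repair 1: waits 30, runs 30→42
Sum = 0+2+5+11+19+30 = 67.
FIFO (arrival order): Repair 1 Repair 2 Repair 3 Repair 4 Repair 5 Repair 6.
Repair 1: waits 0, runs 0→12
Repair 2: waits 12, runs 12→14
Repair 3: waits 14, runs 14→22
Repair 4: waits 22, runs 22→28
Repair 5: waits 28, runs 28→31
Repair 6: waits 31, runs 31→42
Sum = 0+12+14+22+28+31 = 107.
LPT (decreasing processing time): Repair 1 Repair 6 Repair 3 Repair 4 Repair 5 Repair 2.
Repair 1: waits 0, runs 0→12
Repair 6: waits 12, runs 12→23
Repair 3: waits 23, runs 23→31
Repair 4: waits 31, runs 31→37
Repair 5: waits 37, runs 37→40
Repair 2: waits 40, runs 40→42
Sum = 0+12+23+31+37+40 = 143.
SPT 67, FIFO 107, LPT 143 → minimum 67.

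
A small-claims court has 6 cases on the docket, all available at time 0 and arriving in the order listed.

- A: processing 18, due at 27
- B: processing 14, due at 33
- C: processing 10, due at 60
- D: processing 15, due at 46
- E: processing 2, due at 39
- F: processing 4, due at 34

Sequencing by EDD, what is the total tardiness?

EDD (increasing due date): A B F E D C.
A: 0→18, due 27, tardiness 0
B: 18→32, due 33, tardiness 0
F: 32→36, due 34, tardiness 2
E: 36→38, due 39, tardiness 0
D: 38→53, due 46, tardiness 7
C: 53→63, due 60, tardiness 3
Sum = 0+0+2+0+7+3 = 12.

12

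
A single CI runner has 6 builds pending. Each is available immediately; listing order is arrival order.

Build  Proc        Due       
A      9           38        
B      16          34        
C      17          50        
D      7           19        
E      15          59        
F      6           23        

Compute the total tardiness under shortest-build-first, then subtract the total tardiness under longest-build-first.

-72

SPT (increasing processing time): F D A E B C.
F: 0→6, due 23, tardiness 0
D: 6→13, due 19, tardiness 0
A: 13→22, due 38, tardiness 0
E: 22→37, due 59, tardiness 0
B: 37→53, due 34, tardiness 19
C: 53→70, due 50, tardiness 20
Sum = 0+0+0+0+19+20 = 39.
LPT (decreasing processing time): C B E A D F.
C: 0→17, due 50, tardiness 0
B: 17→33, due 34, tardiness 0
E: 33→48, due 59, tardiness 0
A: 48→57, due 38, tardiness 19
D: 57→64, due 19, tardiness 45
F: 64→70, due 23, tardiness 47
Sum = 0+0+0+19+45+47 = 111.
Difference = 39 − 111 = -72.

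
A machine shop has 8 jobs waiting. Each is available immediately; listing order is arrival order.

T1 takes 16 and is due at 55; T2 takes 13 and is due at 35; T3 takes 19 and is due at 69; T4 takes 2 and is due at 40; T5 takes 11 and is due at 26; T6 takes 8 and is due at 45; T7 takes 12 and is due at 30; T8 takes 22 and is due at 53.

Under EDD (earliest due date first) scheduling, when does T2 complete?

36

EDD (increasing due date): T5 T7 T2 T4 T6 T8 T1 T3.
T5: 0→11
T7: 11→23
T2: 23→36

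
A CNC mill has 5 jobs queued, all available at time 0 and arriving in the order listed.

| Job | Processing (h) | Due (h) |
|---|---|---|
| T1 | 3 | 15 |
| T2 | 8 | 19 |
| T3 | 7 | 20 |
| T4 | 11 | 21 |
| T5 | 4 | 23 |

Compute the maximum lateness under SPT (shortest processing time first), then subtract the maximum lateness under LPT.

SPT (increasing processing time): T1 T5 T3 T2 T4.
T1: 0→3, due 15, lateness -12
T5: 3→7, due 23, lateness -16
T3: 7→14, due 20, lateness -6
T2: 14→22, due 19, lateness 3
T4: 22→33, due 21, lateness 12
Maximum = 12.
LPT (decreasing processing time): T4 T2 T3 T5 T1.
T4: 0→11, due 21, lateness -10
T2: 11→19, due 19, lateness 0
T3: 19→26, due 20, lateness 6
T5: 26→30, due 23, lateness 7
T1: 30→33, due 15, lateness 18
Maximum = 18.
Difference = 12 − 18 = -6.

-6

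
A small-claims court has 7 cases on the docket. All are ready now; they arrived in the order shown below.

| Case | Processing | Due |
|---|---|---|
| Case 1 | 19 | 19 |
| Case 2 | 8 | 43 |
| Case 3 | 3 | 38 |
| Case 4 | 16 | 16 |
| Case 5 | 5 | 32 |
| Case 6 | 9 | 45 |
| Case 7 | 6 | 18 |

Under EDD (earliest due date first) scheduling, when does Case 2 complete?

57

EDD (increasing due date): Case 4 Case 7 Case 1 Case 5 Case 3 Case 2 Case 6.
Case 4: 0→16
Case 7: 16→22
Case 1: 22→41
Case 5: 41→46
Case 3: 46→49
Case 2: 49→57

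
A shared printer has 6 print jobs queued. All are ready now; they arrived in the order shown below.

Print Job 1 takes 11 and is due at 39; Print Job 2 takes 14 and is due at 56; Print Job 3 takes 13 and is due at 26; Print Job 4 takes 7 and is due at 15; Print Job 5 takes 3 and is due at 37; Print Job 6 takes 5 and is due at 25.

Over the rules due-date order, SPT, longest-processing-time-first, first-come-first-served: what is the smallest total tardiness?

0

EDD (increasing due date): Print Job 4 Print Job 6 Print Job 3 Print Job 5 Print Job 1 Print Job 2.
Print Job 4: 0→7, due 15, tardiness 0
Print Job 6: 7→12, due 25, tardiness 0
Print Job 3: 12→25, due 26, tardiness 0
Print Job 5: 25→28, due 37, tardiness 0
Print Job 1: 28→39, due 39, tardiness 0
Print Job 2: 39→53, due 56, tardiness 0
Sum = 0+0+0+0+0+0 = 0.
SPT (increasing processing time): Print Job 5 Print Job 6 Print Job 4 Print Job 1 Print Job 3 Print Job 2.
Print Job 5: 0→3, due 37, tardiness 0
Print Job 6: 3→8, due 25, tardiness 0
Print Job 4: 8→15, due 15, tardiness 0
Print Job 1: 15→26, due 39, tardiness 0
Print Job 3: 26→39, due 26, tardiness 13
Print Job 2: 39→53, due 56, tardiness 0
Sum = 0+0+0+0+13+0 = 13.
LPT (decreasing processing time): Print Job 2 Print Job 3 Print Job 1 Print Job 4 Print Job 6 Print Job 5.
Print Job 2: 0→14, due 56, tardiness 0
Print Job 3: 14→27, due 26, tardiness 1
Print Job 1: 27→38, due 39, tardiness 0
Print Job 4: 38→45, due 15, tardiness 30
Print Job 6: 45→50, due 25, tardiness 25
Print Job 5: 50→53, due 37, tardiness 16
Sum = 0+1+0+30+25+16 = 72.
FIFO (arrival order): Print Job 1 Print Job 2 Print Job 3 Print Job 4 Print Job 5 Print Job 6.
Print Job 1: 0→11, due 39, tardiness 0
Print Job 2: 11→25, due 56, tardiness 0
Print Job 3: 25→38, due 26, tardiness 12
Print Job 4: 38→45, due 15, tardiness 30
Print Job 5: 45→48, due 37, tardiness 11
Print Job 6: 48→53, due 25, tardiness 28
Sum = 0+0+12+30+11+28 = 81.
EDD 0, SPT 13, LPT 72, FIFO 81 → minimum 0.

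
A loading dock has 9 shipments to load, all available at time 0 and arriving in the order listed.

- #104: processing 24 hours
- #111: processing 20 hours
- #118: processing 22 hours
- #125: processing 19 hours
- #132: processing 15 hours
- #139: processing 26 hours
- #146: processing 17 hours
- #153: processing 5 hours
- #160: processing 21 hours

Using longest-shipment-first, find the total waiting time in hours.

LPT (decreasing processing time): #139 #104 #118 #160 #111 #125 #146 #132 #153.
#139: waits 0, runs 0→26
#104: waits 26, runs 26→50
#118: waits 50, runs 50→72
#160: waits 72, runs 72→93
#111: waits 93, runs 93→113
#125: waits 113, runs 113→132
#146: waits 132, runs 132→149
#132: waits 149, runs 149→164
#153: waits 164, runs 164→169
Sum = 0+26+50+72+93+113+132+149+164 = 799.

799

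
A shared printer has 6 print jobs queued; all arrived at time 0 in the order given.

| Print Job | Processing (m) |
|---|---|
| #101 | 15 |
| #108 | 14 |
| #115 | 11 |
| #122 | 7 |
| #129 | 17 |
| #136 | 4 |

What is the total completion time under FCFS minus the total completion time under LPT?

FIFO (arrival order): #101 #108 #115 #122 #129 #136.
#101: 0→15
#108: 15→29
#115: 29→40
#122: 40→47
#129: 47→64
#136: 64→68
Sum = 15+29+40+47+64+68 = 263.
LPT (decreasing processing time): #129 #101 #108 #115 #122 #136.
#129: 0→17
#101: 17→32
#108: 32→46
#115: 46→57
#122: 57→64
#136: 64→68
Sum = 17+32+46+57+64+68 = 284.
Difference = 263 − 284 = -21.

-21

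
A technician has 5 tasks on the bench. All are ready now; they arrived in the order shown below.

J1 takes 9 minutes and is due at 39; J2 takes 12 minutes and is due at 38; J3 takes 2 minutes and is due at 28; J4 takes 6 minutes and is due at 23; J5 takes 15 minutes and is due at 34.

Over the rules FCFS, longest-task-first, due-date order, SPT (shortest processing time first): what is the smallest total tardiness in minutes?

FIFO (arrival order): J1 J2 J3 J4 J5.
J1: 0→9, due 39, tardiness 0
J2: 9→21, due 38, tardiness 0
J3: 21→23, due 28, tardiness 0
J4: 23→29, due 23, tardiness 6
J5: 29→44, due 34, tardiness 10
Sum = 0+0+0+6+10 = 16.
LPT (decreasing processing time): J5 J2 J1 J4 J3.
J5: 0→15, due 34, tardiness 0
J2: 15→27, due 38, tardiness 0
J1: 27→36, due 39, tardiness 0
J4: 36→42, due 23, tardiness 19
J3: 42→44, due 28, tardiness 16
Sum = 0+0+0+19+16 = 35.
EDD (increasing due date): J4 J3 J5 J2 J1.
J4: 0→6, due 23, tardiness 0
J3: 6→8, due 28, tardiness 0
J5: 8→23, due 34, tardiness 0
J2: 23→35, due 38, tardiness 0
J1: 35→44, due 39, tardiness 5
Sum = 0+0+0+0+5 = 5.
SPT (increasing processing time): J3 J4 J1 J2 J5.
J3: 0→2, due 28, tardiness 0
J4: 2→8, due 23, tardiness 0
J1: 8→17, due 39, tardiness 0
J2: 17→29, due 38, tardiness 0
J5: 29→44, due 34, tardiness 10
Sum = 0+0+0+0+10 = 10.
FIFO 16, LPT 35, EDD 5, SPT 10 → minimum 5.

5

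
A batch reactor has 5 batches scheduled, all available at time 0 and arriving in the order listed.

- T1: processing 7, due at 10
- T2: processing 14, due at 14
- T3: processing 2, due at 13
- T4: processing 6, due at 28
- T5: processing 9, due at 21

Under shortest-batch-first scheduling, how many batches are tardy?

SPT (increasing processing time): T3 T4 T1 T5 T2.
T3: 0→2, due 13, tardiness 0
T4: 2→8, due 28, tardiness 0
T1: 8→15, due 10, tardiness 5
T5: 15→24, due 21, tardiness 3
T2: 24→38, due 14, tardiness 24
Late batches: 3.

3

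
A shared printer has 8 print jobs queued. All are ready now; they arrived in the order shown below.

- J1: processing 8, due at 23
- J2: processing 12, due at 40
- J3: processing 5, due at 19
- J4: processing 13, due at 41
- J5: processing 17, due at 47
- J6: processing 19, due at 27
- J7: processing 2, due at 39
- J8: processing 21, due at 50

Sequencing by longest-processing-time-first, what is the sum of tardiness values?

295

LPT (decreasing processing time): J8 J6 J5 J4 J2 J1 J3 J7.
J8: 0→21, due 50, tardiness 0
J6: 21→40, due 27, tardiness 13
J5: 40→57, due 47, tardiness 10
J4: 57→70, due 41, tardiness 29
J2: 70→82, due 40, tardiness 42
J1: 82→90, due 23, tardiness 67
J3: 90→95, due 19, tardiness 76
J7: 95→97, due 39, tardiness 58
Sum = 0+13+10+29+42+67+76+58 = 295.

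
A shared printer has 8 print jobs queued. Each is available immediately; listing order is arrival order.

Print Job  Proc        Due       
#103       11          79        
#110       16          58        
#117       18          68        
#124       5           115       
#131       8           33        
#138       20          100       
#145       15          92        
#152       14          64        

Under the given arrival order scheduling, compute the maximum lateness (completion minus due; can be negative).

FIFO (arrival order): #103 #110 #117 #124 #131 #138 #145 #152.
#103: 0→11, due 79, lateness -68
#110: 11→27, due 58, lateness -31
#117: 27→45, due 68, lateness -23
#124: 45→50, due 115, lateness -65
#131: 50→58, due 33, lateness 25
#138: 58→78, due 100, lateness -22
#145: 78→93, due 92, lateness 1
#152: 93→107, due 64, lateness 43
Maximum = 43.

43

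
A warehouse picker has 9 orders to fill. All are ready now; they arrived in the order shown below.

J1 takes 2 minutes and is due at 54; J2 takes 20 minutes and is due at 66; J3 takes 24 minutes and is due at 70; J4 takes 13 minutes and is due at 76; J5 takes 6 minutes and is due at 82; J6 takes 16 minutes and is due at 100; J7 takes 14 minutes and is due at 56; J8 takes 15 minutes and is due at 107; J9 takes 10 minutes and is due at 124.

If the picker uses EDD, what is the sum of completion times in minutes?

591

EDD (increasing due date): J1 J7 J2 J3 J4 J5 J6 J8 J9.
J1: 0→2
J7: 2→16
J2: 16→36
J3: 36→60
J4: 60→73
J5: 73→79
J6: 79→95
J8: 95→110
J9: 110→120
Sum = 2+16+36+60+73+79+95+110+120 = 591.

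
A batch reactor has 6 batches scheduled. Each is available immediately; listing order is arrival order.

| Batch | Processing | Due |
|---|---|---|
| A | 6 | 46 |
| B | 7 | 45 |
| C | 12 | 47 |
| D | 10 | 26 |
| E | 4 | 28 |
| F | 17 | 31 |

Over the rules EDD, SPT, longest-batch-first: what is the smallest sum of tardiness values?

EDD (increasing due date): D E F B A C.
D: 0→10, due 26, tardiness 0
E: 10→14, due 28, tardiness 0
F: 14→31, due 31, tardiness 0
B: 31→38, due 45, tardiness 0
A: 38→44, due 46, tardiness 0
C: 44→56, due 47, tardiness 9
Sum = 0+0+0+0+0+9 = 9.
SPT (increasing processing time): E A B D C F.
E: 0→4, due 28, tardiness 0
A: 4→10, due 46, tardiness 0
B: 10→17, due 45, tardiness 0
D: 17→27, due 26, tardiness 1
C: 27→39, due 47, tardiness 0
F: 39→56, due 31, tardiness 25
Sum = 0+0+0+1+0+25 = 26.
LPT (decreasing processing time): F C D B A E.
F: 0→17, due 31, tardiness 0
C: 17→29, due 47, tardiness 0
D: 29→39, due 26, tardiness 13
B: 39→46, due 45, tardiness 1
A: 46→52, due 46, tardiness 6
E: 52→56, due 28, tardiness 28
Sum = 0+0+13+1+6+28 = 48.
EDD 9, SPT 26, LPT 48 → minimum 9.

9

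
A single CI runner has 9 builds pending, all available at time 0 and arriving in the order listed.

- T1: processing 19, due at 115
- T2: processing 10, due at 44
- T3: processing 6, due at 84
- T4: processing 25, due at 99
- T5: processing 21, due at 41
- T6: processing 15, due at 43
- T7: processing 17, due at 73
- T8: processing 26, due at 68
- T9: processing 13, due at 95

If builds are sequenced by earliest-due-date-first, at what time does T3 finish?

95

EDD (increasing due date): T5 T6 T2 T8 T7 T3 T9 T4 T1.
T5: 0→21
T6: 21→36
T2: 36→46
T8: 46→72
T7: 72→89
T3: 89→95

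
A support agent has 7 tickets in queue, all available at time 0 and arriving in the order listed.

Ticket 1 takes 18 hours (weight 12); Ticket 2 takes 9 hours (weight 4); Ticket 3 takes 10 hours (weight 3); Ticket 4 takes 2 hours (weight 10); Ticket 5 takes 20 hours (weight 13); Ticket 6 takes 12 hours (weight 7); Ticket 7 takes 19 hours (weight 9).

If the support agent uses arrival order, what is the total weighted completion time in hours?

2899

FIFO (arrival order): Ticket 1 Ticket 2 Ticket 3 Ticket 4 Ticket 5 Ticket 6 Ticket 7.
Ticket 1: finishes 18, weight 12, w·C = 216
Ticket 2: finishes 27, weight 4, w·C = 108
Ticket 3: finishes 37, weight 3, w·C = 111
Ticket 4: finishes 39, weight 10, w·C = 390
Ticket 5: finishes 59, weight 13, w·C = 767
Ticket 6: finishes 71, weight 7, w·C = 497
Ticket 7: finishes 90, weight 9, w·C = 810
Sum = 216+108+111+390+767+497+810 = 2899.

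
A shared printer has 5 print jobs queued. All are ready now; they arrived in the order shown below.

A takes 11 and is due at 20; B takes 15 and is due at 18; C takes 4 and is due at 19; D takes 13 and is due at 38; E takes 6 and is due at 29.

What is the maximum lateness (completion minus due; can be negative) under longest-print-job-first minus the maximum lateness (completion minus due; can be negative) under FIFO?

10

LPT (decreasing processing time): B D A E C.
B: 0→15, due 18, lateness -3
D: 15→28, due 38, lateness -10
A: 28→39, due 20, lateness 19
E: 39→45, due 29, lateness 16
C: 45→49, due 19, lateness 30
Maximum = 30.
FIFO (arrival order): A B C D E.
A: 0→11, due 20, lateness -9
B: 11→26, due 18, lateness 8
C: 26→30, due 19, lateness 11
D: 30→43, due 38, lateness 5
E: 43→49, due 29, lateness 20
Maximum = 20.
Difference = 30 − 20 = 10.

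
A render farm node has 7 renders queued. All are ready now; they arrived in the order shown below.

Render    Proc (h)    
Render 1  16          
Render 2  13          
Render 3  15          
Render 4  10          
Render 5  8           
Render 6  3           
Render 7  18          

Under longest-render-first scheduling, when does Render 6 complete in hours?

LPT (decreasing processing time): Render 7 Render 1 Render 3 Render 2 Render 4 Render 5 Render 6.
Render 7: 0→18
Render 1: 18→34
Render 3: 34→49
Render 2: 49→62
Render 4: 62→72
Render 5: 72→80
Render 6: 80→83

83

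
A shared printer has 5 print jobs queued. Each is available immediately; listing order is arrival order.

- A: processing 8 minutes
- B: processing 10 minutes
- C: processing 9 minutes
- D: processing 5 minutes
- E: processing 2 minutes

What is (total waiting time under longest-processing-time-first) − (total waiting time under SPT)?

40

LPT (decreasing processing time): B C A D E.
B: waits 0, runs 0→10
C: waits 10, runs 10→19
A: waits 19, runs 19→27
D: waits 27, runs 27→32
E: waits 32, runs 32→34
Sum = 0+10+19+27+32 = 88.
SPT (increasing processing time): E D A C B.
E: waits 0, runs 0→2
D: waits 2, runs 2→7
A: waits 7, runs 7→15
C: waits 15, runs 15→24
B: waits 24, runs 24→34
Sum = 0+2+7+15+24 = 48.
Difference = 88 − 48 = 40.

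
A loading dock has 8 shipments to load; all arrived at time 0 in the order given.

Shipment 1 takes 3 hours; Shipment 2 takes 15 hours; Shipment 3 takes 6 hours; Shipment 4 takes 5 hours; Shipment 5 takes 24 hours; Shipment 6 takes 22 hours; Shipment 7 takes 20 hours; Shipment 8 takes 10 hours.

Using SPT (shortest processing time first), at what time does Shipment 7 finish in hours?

59

SPT (increasing processing time): Shipment 1 Shipment 4 Shipment 3 Shipment 8 Shipment 2 Shipment 7 Shipment 6 Shipment 5.
Shipment 1: 0→3
Shipment 4: 3→8
Shipment 3: 8→14
Shipment 8: 14→24
Shipment 2: 24→39
Shipment 7: 39→59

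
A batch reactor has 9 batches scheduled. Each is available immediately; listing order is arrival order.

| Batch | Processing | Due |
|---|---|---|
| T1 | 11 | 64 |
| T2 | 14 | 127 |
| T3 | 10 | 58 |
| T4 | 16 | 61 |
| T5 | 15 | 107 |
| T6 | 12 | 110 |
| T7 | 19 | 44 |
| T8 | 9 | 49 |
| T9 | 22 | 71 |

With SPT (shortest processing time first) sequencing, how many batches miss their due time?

SPT (increasing processing time): T8 T3 T1 T6 T2 T5 T4 T7 T9.
T8: 0→9, due 49, tardiness 0
T3: 9→19, due 58, tardiness 0
T1: 19→30, due 64, tardiness 0
T6: 30→42, due 110, tardiness 0
T2: 42→56, due 127, tardiness 0
T5: 56→71, due 107, tardiness 0
T4: 71→87, due 61, tardiness 26
T7: 87→106, due 44, tardiness 62
T9: 106→128, due 71, tardiness 57
Late batches: 3.

3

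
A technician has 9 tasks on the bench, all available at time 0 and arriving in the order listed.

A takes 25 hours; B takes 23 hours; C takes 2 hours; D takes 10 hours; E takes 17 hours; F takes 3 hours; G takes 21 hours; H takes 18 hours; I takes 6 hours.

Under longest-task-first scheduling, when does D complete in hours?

LPT (decreasing processing time): A B G H E D I F C.
A: 0→25
B: 25→48
G: 48→69
H: 69→87
E: 87→104
D: 104→114

114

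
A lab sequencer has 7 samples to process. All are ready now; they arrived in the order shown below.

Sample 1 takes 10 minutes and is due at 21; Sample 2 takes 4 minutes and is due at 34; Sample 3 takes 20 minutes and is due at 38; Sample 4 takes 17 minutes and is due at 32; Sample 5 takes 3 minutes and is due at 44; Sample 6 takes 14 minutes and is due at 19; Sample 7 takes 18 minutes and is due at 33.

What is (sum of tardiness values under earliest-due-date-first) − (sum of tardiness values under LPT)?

EDD (increasing due date): Sample 6 Sample 1 Sample 4 Sample 7 Sample 2 Sample 3 Sample 5.
Sample 6: 0→14, due 19, tardiness 0
Sample 1: 14→24, due 21, tardiness 3
Sample 4: 24→41, due 32, tardiness 9
Sample 7: 41→59, due 33, tardiness 26
Sample 2: 59→63, due 34, tardiness 29
Sample 3: 63→83, due 38, tardiness 45
Sample 5: 83→86, due 44, tardiness 42
Sum = 0+3+9+26+29+45+42 = 154.
LPT (decreasing processing time): Sample 3 Sample 7 Sample 4 Sample 6 Sample 1 Sample 2 Sample 5.
Sample 3: 0→20, due 38, tardiness 0
Sample 7: 20→38, due 33, tardiness 5
Sample 4: 38→55, due 32, tardiness 23
Sample 6: 55→69, due 19, tardiness 50
Sample 1: 69→79, due 21, tardiness 58
Sample 2: 79→83, due 34, tardiness 49
Sample 5: 83→86, due 44, tardiness 42
Sum = 0+5+23+50+58+49+42 = 227.
Difference = 154 − 227 = -73.

-73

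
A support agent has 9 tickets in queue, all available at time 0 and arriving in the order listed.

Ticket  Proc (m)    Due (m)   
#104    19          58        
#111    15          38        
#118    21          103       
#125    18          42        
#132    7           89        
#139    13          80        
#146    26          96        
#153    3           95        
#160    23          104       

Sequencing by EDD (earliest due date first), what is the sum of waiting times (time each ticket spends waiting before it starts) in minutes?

EDD (increasing due date): #111 #125 #104 #139 #132 #153 #146 #118 #160.
#111: waits 0, runs 0→15
#125: waits 15, runs 15→33
#104: waits 33, runs 33→52
#139: waits 52, runs 52→65
#132: waits 65, runs 65→72
#153: waits 72, runs 72→75
#146: waits 75, runs 75→101
#118: waits 101, runs 101→122
#160: waits 122, runs 122→145
Sum = 0+15+33+52+65+72+75+101+122 = 535.

535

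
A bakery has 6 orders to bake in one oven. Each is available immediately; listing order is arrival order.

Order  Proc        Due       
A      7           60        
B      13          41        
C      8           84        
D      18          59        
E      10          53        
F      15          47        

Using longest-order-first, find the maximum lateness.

LPT (decreasing processing time): D F B E C A.
D: 0→18, due 59, lateness -41
F: 18→33, due 47, lateness -14
B: 33→46, due 41, lateness 5
E: 46→56, due 53, lateness 3
C: 56→64, due 84, lateness -20
A: 64→71, due 60, lateness 11
Maximum = 11.

11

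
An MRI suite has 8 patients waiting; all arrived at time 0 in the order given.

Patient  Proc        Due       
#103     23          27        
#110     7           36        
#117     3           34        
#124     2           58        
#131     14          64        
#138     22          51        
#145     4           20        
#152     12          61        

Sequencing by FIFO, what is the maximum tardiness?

FIFO (arrival order): #103 #110 #117 #124 #131 #138 #145 #152.
#103: 0→23, due 27, tardiness 0
#110: 23→30, due 36, tardiness 0
#117: 30→33, due 34, tardiness 0
#124: 33→35, due 58, tardiness 0
#131: 35→49, due 64, tardiness 0
#138: 49→71, due 51, tardiness 20
#145: 71→75, due 20, tardiness 55
#152: 75→87, due 61, tardiness 26
Maximum = 55.

55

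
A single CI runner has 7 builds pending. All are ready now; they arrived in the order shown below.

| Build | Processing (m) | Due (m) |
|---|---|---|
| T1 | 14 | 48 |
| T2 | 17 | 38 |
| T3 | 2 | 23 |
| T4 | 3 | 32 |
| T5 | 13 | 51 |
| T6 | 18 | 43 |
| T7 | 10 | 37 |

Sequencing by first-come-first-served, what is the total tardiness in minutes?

78

FIFO (arrival order): T1 T2 T3 T4 T5 T6 T7.
T1: 0→14, due 48, tardiness 0
T2: 14→31, due 38, tardiness 0
T3: 31→33, due 23, tardiness 10
T4: 33→36, due 32, tardiness 4
T5: 36→49, due 51, tardiness 0
T6: 49→67, due 43, tardiness 24
T7: 67→77, due 37, tardiness 40
Sum = 0+0+10+4+0+24+40 = 78.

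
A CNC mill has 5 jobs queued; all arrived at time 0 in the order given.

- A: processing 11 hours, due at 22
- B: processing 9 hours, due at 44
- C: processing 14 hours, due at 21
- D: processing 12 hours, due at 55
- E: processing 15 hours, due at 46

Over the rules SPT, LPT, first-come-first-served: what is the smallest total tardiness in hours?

28

SPT (increasing processing time): B A D C E.
B: 0→9, due 44, tardiness 0
A: 9→20, due 22, tardiness 0
D: 20→32, due 55, tardiness 0
C: 32→46, due 21, tardiness 25
E: 46→61, due 46, tardiness 15
Sum = 0+0+0+25+15 = 40.
LPT (decreasing processing time): E C D A B.
E: 0→15, due 46, tardiness 0
C: 15→29, due 21, tardiness 8
D: 29→41, due 55, tardiness 0
A: 41→52, due 22, tardiness 30
B: 52→61, due 44, tardiness 17
Sum = 0+8+0+30+17 = 55.
FIFO (arrival order): A B C D E.
A: 0→11, due 22, tardiness 0
B: 11→20, due 44, tardiness 0
C: 20→34, due 21, tardiness 13
D: 34→46, due 55, tardiness 0
E: 46→61, due 46, tardiness 15
Sum = 0+0+13+0+15 = 28.
SPT 40, LPT 55, FIFO 28 → minimum 28.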